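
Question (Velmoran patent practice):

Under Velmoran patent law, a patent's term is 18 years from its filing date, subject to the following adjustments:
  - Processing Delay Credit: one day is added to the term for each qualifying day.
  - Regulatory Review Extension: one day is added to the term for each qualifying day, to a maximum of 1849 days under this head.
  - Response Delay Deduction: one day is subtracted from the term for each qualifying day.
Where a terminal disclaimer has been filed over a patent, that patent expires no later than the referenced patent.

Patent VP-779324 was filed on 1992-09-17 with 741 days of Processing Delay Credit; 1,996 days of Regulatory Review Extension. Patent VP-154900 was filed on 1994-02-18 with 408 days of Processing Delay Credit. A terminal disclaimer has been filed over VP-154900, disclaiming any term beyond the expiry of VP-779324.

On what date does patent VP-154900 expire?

2013-04-01

Natural term of VP-154900:
  Base: filing + 18 years → 18 February 2012.
  Processing Delay Credit: +408 days → 1 April 2013.
Expiry of referenced patent VP-779324:
  Base: filing + 18 years → 17 September 2010.
  Processing Delay Credit: +741 days → 27 September 2012.
  Regulatory Review Extension: 1996 days claimed exceeds the 1849-day cap, so +1849 days → 20 October 2017.
Terminal disclaimer: VP-154900 expires on the earlier of 1 April 2013 and 20 October 2017.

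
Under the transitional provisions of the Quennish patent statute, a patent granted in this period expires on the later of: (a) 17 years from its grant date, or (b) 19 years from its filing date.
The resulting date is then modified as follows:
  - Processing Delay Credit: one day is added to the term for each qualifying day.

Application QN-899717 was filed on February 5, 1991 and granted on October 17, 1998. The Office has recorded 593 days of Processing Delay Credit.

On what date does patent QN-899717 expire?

(a) grant + 17 years → 17 October 2015.
(b) filing + 19 years → 5 February 2010.
Later of the two: 17 October 2015.
Processing Delay Credit: +593 days → 1 June 2017.

June 1, 2017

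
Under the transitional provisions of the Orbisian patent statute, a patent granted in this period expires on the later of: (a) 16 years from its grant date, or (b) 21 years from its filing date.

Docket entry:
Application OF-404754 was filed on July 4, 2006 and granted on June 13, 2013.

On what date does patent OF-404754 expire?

(a) grant + 16 years → 13 June 2029.
(b) filing + 21 years → 4 July 2027.
Later of the two: 13 June 2029.

June 13, 2029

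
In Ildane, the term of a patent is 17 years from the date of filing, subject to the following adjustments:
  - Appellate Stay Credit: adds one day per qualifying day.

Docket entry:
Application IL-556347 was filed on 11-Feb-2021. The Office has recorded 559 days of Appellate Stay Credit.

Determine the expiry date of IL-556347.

Base term: filing date + 17 years → 11 February 2038.
Appellate Stay Credit: +559 days → 24 August 2039.

2039-08-24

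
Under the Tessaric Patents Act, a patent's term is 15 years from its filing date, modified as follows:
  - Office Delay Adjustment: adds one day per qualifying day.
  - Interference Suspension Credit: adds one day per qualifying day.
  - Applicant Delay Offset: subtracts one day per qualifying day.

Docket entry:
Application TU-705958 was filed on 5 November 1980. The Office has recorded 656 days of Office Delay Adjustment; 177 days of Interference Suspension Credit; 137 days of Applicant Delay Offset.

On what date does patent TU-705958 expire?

Base term: filing date + 15 years → 5 November 1995.
Office Delay Adjustment: +656 days → 22 August 1997.
Interference Suspension Credit: +177 days → 15 February 1998.
Applicant Delay Offset: −137 days → 1 October 1997.

1997-10-01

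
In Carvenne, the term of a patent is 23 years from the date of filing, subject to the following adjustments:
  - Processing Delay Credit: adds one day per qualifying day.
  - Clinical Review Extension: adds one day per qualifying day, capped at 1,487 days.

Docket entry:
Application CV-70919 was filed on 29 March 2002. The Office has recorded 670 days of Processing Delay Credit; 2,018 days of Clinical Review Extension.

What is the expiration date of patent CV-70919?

February 23, 2031

Base term: filing date + 23 years → 29 March 2025.
Processing Delay Credit: +670 days → 28 January 2027.
Clinical Review Extension: 2018 days claimed exceeds the 1487-day cap, so +1487 days → 23 February 2031.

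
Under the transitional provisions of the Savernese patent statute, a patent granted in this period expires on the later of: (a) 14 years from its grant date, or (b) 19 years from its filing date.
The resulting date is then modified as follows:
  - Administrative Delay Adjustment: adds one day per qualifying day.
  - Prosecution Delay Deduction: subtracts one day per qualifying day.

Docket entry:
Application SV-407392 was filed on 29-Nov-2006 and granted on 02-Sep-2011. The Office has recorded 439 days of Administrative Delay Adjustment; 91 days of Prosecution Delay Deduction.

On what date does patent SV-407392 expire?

(a) grant + 14 years → 2 September 2025.
(b) filing + 19 years → 29 November 2025.
Later of the two: 29 November 2025.
Administrative Delay Adjustment: +439 days → 11 February 2027.
Prosecution Delay Deduction: −91 days → 12 November 2026.

November 12, 2026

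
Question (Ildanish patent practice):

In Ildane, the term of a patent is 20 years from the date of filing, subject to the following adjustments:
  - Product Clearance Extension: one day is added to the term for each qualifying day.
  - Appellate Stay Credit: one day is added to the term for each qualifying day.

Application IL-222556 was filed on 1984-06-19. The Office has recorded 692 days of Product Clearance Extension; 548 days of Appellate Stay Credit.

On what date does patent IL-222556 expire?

Base term: filing date + 20 years → 19 June 2004.
Product Clearance Extension: +692 days → 12 May 2006.
Appellate Stay Credit: +548 days → 11 November 2007.

2007-11-11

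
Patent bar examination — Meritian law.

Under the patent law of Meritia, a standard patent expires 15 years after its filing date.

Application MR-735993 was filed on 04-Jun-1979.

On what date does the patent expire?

Filing date + 15 years → 4 June 1994.

1994-06-04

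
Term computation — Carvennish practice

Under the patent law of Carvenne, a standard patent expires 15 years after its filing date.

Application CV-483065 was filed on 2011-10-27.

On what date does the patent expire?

October 27, 2026

Filing date + 15 years → 27 October 2026.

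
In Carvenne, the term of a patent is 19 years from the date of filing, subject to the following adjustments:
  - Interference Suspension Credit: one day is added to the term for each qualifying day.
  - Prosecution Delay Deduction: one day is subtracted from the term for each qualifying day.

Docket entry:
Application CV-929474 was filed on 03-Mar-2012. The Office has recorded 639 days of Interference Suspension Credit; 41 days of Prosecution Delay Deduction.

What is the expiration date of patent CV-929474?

Base term: filing date + 19 years → 3 March 2031.
Interference Suspension Credit: +639 days → 1 December 2032.
Prosecution Delay Deduction: −41 days → 21 October 2032.

2032-10-21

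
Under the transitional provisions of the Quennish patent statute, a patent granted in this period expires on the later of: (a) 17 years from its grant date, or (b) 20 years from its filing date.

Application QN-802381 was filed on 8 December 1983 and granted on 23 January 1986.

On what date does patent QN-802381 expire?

2003-12-08

(a) grant + 17 years → 23 January 2003.
(b) filing + 20 years → 8 December 2003.
Later of the two: 8 December 2003.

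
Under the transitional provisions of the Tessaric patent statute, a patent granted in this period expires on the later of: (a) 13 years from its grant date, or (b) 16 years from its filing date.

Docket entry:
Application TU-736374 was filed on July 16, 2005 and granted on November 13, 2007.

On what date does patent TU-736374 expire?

(a) grant + 13 years → 13 November 2020.
(b) filing + 16 years → 16 July 2021.
Later of the two: 16 July 2021.

July 16, 2021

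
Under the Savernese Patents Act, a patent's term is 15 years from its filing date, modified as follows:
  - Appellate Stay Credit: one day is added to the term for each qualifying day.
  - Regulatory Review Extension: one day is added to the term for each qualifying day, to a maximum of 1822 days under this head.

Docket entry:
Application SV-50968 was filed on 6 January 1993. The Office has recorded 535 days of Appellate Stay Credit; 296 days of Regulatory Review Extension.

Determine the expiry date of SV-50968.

April 16, 2010

Base term: filing date + 15 years → 6 January 2008.
Appellate Stay Credit: +535 days → 24 June 2009.
Regulatory Review Extension: 296 days (within the 1822-day cap) → +296 days → 16 April 2010.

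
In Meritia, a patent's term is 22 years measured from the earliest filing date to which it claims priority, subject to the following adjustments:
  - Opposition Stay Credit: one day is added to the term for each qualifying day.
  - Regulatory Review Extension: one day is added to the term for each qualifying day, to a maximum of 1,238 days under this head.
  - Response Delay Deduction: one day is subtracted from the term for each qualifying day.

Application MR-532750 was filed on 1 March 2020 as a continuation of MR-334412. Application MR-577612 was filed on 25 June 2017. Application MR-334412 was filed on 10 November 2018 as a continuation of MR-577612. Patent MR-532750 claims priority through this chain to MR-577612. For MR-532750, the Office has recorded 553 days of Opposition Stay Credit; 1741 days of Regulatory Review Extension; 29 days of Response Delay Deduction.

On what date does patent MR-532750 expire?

Earliest priority filing: 25 June 2017.
Base term: 25 June 2017 + 22 years → 25 June 2039.
Opposition Stay Credit: +553 days → 29 December 2040.
Regulatory Review Extension: 1741 days claimed exceeds the 1238-day cap, so +1238 days → 20 May 2044.
Response Delay Deduction: −29 days → 21 April 2044.

April 21, 2044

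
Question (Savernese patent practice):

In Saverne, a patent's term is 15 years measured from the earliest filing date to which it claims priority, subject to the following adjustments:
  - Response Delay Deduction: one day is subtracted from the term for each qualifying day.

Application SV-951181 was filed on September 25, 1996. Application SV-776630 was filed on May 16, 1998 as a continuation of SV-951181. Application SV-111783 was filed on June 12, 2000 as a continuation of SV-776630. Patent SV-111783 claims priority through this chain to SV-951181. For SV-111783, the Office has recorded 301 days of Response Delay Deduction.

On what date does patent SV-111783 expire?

Earliest priority filing: 25 September 1996.
Base term: 25 September 1996 + 15 years → 25 September 2011.
Response Delay Deduction: −301 days → 28 November 2010.

2010-11-28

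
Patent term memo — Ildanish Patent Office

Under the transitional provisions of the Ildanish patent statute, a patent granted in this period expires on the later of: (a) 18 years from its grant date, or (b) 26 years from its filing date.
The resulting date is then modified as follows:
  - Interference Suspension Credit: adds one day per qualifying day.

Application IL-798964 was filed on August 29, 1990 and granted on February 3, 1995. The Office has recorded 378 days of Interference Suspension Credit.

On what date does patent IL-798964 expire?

(a) grant + 18 years → 3 February 2013.
(b) filing + 26 years → 29 August 2016.
Later of the two: 29 August 2016.
Interference Suspension Credit: +378 days → 11 September 2017.

September 11, 2017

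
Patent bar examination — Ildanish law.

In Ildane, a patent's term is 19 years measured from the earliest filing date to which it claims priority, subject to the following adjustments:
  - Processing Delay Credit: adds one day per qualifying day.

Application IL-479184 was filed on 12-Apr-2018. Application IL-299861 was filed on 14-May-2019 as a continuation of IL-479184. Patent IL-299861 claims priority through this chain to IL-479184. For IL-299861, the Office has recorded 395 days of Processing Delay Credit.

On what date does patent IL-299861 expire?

2038-05-12

Earliest priority filing: 12 April 2018.
Base term: 12 April 2018 + 19 years → 12 April 2037.
Processing Delay Credit: +395 days → 12 May 2038.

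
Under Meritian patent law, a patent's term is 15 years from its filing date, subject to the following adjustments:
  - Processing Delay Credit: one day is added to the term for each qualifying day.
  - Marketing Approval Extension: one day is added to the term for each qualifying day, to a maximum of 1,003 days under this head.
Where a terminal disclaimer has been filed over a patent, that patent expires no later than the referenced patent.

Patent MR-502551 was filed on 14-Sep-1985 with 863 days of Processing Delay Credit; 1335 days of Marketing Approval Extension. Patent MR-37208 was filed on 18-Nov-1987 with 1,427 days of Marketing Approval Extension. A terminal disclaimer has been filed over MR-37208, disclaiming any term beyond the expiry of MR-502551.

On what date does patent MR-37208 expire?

Natural term of MR-37208:
  Base: filing + 15 years → 18 November 2002.
  Marketing Approval Extension: 1427 days claimed exceeds the 1003-day cap, so +1003 days → 17 August 2005.
Expiry of referenced patent MR-502551:
  Base: filing + 15 years → 14 September 2000.
  Processing Delay Credit: +863 days → 25 January 2003.
  Marketing Approval Extension: 1335 days claimed exceeds the 1003-day cap, so +1003 days → 24 October 2005.
Terminal disclaimer: MR-37208 expires on the earlier of 17 August 2005 and 24 October 2005.

2005-08-17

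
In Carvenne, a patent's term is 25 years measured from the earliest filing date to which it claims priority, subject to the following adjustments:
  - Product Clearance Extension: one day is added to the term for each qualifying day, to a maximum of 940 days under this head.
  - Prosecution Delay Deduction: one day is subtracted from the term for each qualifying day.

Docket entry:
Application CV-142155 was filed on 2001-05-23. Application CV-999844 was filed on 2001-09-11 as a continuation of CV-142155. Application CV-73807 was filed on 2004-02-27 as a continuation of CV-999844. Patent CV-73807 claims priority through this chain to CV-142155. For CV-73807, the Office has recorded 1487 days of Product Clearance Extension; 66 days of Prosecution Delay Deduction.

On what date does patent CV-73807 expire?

Earliest priority filing: 23 May 2001.
Base term: 23 May 2001 + 25 years → 23 May 2026.
Product Clearance Extension: 1487 days claimed exceeds the 940-day cap, so +940 days → 18 December 2028.
Prosecution Delay Deduction: −66 days → 13 October 2028.

2028-10-13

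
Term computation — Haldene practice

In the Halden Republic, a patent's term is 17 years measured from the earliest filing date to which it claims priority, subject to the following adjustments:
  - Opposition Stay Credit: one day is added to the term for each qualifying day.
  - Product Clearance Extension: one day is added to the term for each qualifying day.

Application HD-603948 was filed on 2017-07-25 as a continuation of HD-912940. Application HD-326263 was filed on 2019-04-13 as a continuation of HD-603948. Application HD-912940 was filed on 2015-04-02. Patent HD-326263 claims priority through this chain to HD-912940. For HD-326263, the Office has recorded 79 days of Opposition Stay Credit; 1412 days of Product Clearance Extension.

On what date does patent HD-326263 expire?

Earliest priority filing: 2 April 2015.
Base term: 2 April 2015 + 17 years → 2 April 2032.
Opposition Stay Credit: +79 days → 20 June 2032.
Product Clearance Extension: +1412 days → 2 May 2036.

2036-05-02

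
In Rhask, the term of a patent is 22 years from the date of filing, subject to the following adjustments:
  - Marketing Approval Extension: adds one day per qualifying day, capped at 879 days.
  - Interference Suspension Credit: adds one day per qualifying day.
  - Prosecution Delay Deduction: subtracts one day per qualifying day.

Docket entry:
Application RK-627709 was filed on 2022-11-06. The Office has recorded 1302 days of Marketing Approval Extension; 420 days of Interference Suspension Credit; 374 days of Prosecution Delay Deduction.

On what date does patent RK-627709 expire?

2047-05-20

Base term: filing date + 22 years → 6 November 2044.
Marketing Approval Extension: 1302 days claimed exceeds the 879-day cap, so +879 days → 4 April 2047.
Interference Suspension Credit: +420 days → 28 May 2048.
Prosecution Delay Deduction: −374 days → 20 May 2047.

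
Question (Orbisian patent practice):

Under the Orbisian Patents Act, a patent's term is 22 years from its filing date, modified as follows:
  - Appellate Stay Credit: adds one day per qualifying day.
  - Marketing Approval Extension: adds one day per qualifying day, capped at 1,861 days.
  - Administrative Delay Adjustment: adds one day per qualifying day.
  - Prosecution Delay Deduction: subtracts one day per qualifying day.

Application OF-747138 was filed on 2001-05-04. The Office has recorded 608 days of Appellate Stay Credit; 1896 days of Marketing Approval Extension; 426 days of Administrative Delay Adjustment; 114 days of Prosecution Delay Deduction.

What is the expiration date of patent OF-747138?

Base term: filing date + 22 years → 4 May 2023.
Appellate Stay Credit: +608 days → 1 January 2025.
Marketing Approval Extension: 1896 days claimed exceeds the 1861-day cap, so +1861 days → 5 February 2030.
Administrative Delay Adjustment: +426 days → 7 April 2031.
Prosecution Delay Deduction: −114 days → 14 December 2030.

December 14, 2030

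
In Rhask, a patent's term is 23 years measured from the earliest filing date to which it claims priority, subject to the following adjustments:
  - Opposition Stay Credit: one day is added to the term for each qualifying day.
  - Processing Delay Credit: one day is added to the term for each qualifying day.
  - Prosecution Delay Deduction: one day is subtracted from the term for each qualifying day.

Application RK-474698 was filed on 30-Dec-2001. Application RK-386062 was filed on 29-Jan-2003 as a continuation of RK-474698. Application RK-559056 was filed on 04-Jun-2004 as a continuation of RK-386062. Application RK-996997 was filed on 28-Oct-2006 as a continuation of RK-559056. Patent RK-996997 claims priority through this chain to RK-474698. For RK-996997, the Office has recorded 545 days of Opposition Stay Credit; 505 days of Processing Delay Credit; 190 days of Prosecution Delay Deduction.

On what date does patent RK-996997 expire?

Earliest priority filing: 30 December 2001.
Base term: 30 December 2001 + 23 years → 30 December 2024.
Opposition Stay Credit: +545 days → 28 June 2026.
Processing Delay Credit: +505 days → 15 November 2027.
Prosecution Delay Deduction: −190 days → 9 May 2027.

May 9, 2027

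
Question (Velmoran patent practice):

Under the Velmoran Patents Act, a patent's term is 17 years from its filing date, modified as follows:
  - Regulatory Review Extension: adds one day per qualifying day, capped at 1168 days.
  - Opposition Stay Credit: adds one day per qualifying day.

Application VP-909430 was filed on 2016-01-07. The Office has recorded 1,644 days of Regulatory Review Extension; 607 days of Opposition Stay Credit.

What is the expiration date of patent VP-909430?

Base term: filing date + 17 years → 7 January 2033.
Regulatory Review Extension: 1644 days claimed exceeds the 1168-day cap, so +1168 days → 20 March 2036.
Opposition Stay Credit: +607 days → 17 November 2037.

2037-11-17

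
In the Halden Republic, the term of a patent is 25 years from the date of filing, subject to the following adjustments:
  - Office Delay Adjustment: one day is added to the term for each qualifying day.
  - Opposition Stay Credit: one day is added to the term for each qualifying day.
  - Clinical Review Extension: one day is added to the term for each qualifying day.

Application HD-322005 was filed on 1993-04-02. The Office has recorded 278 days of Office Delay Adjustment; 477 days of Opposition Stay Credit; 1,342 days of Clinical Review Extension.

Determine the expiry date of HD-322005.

Base term: filing date + 25 years → 2 April 2018.
Office Delay Adjustment: +278 days → 5 January 2019.
Opposition Stay Credit: +477 days → 26 April 2020.
Clinical Review Extension: +1342 days → 29 December 2023.

2023-12-29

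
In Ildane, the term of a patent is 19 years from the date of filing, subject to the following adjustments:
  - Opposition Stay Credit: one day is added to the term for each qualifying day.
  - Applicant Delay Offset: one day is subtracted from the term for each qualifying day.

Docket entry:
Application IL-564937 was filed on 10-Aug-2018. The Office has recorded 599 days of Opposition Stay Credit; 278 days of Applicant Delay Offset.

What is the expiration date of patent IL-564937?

Base term: filing date + 19 years → 10 August 2037.
Opposition Stay Credit: +599 days → 1 April 2039.
Applicant Delay Offset: −278 days → 27 June 2038.

June 27, 2038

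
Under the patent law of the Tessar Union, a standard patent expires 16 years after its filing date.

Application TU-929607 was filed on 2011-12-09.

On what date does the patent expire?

2027-12-09

Filing date + 16 years → 9 December 2027.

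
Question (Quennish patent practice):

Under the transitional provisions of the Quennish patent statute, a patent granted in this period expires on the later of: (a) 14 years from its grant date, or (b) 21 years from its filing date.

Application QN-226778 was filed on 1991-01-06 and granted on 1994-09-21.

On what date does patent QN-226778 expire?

(a) grant + 14 years → 21 September 2008.
(b) filing + 21 years → 6 January 2012.
Later of the two: 6 January 2012.

January 6, 2012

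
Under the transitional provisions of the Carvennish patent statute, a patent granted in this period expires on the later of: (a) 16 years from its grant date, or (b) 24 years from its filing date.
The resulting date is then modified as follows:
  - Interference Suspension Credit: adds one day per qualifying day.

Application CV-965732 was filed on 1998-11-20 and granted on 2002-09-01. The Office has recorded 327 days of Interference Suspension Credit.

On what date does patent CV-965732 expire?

(a) grant + 16 years → 1 September 2018.
(b) filing + 24 years → 20 November 2022.
Later of the two: 20 November 2022.
Interference Suspension Credit: +327 days → 13 October 2023.

2023-10-13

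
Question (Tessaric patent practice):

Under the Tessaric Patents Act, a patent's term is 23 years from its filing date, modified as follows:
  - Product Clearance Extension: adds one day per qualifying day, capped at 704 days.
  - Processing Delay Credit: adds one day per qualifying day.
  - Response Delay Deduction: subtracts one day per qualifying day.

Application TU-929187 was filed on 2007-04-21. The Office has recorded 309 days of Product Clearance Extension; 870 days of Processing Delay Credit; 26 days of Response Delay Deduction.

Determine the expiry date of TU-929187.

June 17, 2033

Base term: filing date + 23 years → 21 April 2030.
Product Clearance Extension: 309 days (within the 704-day cap) → +309 days → 24 February 2031.
Processing Delay Credit: +870 days → 13 July 2033.
Response Delay Deduction: −26 days → 17 June 2033.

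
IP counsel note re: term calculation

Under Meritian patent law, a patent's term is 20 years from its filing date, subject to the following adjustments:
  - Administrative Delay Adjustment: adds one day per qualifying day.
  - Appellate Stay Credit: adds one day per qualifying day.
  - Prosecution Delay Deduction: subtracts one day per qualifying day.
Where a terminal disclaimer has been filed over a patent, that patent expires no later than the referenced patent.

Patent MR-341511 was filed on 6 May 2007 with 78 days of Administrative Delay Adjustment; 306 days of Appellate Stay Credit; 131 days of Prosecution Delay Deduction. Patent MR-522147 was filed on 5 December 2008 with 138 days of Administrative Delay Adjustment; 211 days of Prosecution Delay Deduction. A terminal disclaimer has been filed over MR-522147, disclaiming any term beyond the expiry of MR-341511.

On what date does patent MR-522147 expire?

2028-01-14

Natural term of MR-522147:
  Base: filing + 20 years → 5 December 2028.
  Administrative Delay Adjustment: +138 days → 22 April 2029.
  Prosecution Delay Deduction: −211 days → 23 September 2028.
Expiry of referenced patent MR-341511:
  Base: filing + 20 years → 6 May 2027.
  Administrative Delay Adjustment: +78 days → 23 July 2027.
  Appellate Stay Credit: +306 days → 24 May 2028.
  Prosecution Delay Deduction: −131 days → 14 January 2028.
Terminal disclaimer: MR-522147 expires on the earlier of 23 September 2028 and 14 January 2028.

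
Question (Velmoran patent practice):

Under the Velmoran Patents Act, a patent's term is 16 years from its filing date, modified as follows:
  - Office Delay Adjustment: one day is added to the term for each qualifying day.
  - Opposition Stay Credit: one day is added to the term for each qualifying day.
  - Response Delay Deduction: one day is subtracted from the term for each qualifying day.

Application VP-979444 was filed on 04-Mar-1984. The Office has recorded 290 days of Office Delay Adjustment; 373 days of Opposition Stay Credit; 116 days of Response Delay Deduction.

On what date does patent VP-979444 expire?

2001-09-02

Base term: filing date + 16 years → 4 March 2000.
Office Delay Adjustment: +290 days → 19 December 2000.
Opposition Stay Credit: +373 days → 27 December 2001.
Response Delay Deduction: −116 days → 2 September 2001.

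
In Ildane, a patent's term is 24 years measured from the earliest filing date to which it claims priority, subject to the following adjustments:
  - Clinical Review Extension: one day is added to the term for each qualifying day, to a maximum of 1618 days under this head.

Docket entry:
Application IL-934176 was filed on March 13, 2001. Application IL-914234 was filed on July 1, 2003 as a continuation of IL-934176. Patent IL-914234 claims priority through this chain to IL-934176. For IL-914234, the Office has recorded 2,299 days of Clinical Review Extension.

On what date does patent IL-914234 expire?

Earliest priority filing: 13 March 2001.
Base term: 13 March 2001 + 24 years → 13 March 2025.
Clinical Review Extension: 2299 days claimed exceeds the 1618-day cap, so +1618 days → 17 August 2029.

August 17, 2029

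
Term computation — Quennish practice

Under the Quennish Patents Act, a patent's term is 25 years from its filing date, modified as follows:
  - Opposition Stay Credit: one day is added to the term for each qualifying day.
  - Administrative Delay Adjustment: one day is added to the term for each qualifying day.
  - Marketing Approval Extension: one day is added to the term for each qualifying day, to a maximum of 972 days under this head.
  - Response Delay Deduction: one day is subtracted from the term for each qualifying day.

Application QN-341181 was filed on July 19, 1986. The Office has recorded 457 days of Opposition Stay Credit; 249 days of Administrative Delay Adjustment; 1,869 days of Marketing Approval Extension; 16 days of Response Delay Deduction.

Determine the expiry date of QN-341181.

2016-02-05

Base term: filing date + 25 years → 19 July 2011.
Opposition Stay Credit: +457 days → 18 October 2012.
Administrative Delay Adjustment: +249 days → 24 June 2013.
Marketing Approval Extension: 1869 days claimed exceeds the 972-day cap, so +972 days → 21 February 2016.
Response Delay Deduction: −16 days → 5 February 2016.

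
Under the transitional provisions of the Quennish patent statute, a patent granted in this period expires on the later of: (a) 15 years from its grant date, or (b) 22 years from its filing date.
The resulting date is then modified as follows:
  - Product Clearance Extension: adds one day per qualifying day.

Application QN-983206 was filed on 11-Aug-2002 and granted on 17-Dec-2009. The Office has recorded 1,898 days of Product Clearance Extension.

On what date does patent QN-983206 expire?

(a) grant + 15 years → 17 December 2024.
(b) filing + 22 years → 11 August 2024.
Later of the two: 17 December 2024.
Product Clearance Extension: +1898 days → 27 February 2030.

February 27, 2030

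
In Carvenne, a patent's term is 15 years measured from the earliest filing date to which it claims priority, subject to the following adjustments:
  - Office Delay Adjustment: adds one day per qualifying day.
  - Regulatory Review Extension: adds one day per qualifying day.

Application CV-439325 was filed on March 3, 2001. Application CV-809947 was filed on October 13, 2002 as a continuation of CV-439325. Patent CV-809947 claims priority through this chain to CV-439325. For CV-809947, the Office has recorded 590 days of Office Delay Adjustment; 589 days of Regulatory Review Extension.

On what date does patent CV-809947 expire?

2019-05-26

Earliest priority filing: 3 March 2001.
Base term: 3 March 2001 + 15 years → 3 March 2016.
Office Delay Adjustment: +590 days → 14 October 2017.
Regulatory Review Extension: +589 days → 26 May 2019.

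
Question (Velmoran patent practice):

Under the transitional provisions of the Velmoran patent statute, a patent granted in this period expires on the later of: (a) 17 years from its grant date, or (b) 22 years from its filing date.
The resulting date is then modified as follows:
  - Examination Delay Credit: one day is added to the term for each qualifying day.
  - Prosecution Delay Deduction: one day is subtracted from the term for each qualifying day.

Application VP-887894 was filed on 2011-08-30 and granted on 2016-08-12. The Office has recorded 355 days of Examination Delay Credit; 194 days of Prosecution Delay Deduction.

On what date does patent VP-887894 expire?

2034-02-07

(a) grant + 17 years → 12 August 2033.
(b) filing + 22 years → 30 August 2033.
Later of the two: 30 August 2033.
Examination Delay Credit: +355 days → 20 August 2034.
Prosecution Delay Deduction: −194 days → 7 February 2034.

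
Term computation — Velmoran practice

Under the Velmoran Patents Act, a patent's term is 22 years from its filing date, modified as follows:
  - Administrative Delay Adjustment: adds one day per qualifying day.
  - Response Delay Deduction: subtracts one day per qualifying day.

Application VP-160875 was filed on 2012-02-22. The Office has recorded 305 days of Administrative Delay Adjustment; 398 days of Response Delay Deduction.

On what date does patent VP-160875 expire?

Base term: filing date + 22 years → 22 February 2034.
Administrative Delay Adjustment: +305 days → 24 December 2034.
Response Delay Deduction: −398 days → 21 November 2033.

2033-11-21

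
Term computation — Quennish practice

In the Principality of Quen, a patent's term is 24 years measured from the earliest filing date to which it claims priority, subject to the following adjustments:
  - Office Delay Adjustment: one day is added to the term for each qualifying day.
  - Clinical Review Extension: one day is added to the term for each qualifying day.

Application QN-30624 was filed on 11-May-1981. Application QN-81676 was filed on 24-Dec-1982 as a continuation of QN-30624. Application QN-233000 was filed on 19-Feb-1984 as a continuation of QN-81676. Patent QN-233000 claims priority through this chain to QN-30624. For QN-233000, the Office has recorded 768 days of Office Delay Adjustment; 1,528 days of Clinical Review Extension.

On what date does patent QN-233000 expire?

August 24, 2011

Earliest priority filing: 11 May 1981.
Base term: 11 May 1981 + 24 years → 11 May 2005.
Office Delay Adjustment: +768 days → 18 June 2007.
Clinical Review Extension: +1528 days → 24 August 2011.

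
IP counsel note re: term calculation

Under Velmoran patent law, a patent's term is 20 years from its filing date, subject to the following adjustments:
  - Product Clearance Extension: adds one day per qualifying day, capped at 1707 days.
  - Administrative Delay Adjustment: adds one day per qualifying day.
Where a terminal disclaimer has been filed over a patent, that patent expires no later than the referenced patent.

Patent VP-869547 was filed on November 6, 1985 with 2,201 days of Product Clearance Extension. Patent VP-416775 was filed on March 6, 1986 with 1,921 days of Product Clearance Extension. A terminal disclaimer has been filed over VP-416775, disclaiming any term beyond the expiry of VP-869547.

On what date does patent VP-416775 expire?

Natural term of VP-416775:
  Base: filing + 20 years → 6 March 2006.
  Product Clearance Extension: 1921 days claimed exceeds the 1707-day cap, so +1707 days → 7 November 2010.
Expiry of referenced patent VP-869547:
  Base: filing + 20 years → 6 November 2005.
  Product Clearance Extension: 2201 days claimed exceeds the 1707-day cap, so +1707 days → 10 July 2010.
Terminal disclaimer: VP-416775 expires on the earlier of 7 November 2010 and 10 July 2010.

2010-07-10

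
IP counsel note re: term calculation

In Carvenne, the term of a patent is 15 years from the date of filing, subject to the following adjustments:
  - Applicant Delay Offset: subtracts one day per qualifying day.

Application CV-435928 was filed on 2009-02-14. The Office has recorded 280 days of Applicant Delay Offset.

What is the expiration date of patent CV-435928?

Base term: filing date + 15 years → 14 February 2024.
Applicant Delay Offset: −280 days → 10 May 2023.

2023-05-10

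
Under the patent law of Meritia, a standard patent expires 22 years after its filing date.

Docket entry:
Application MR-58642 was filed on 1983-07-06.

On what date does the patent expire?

2005-07-06

Filing date + 22 years → 6 July 2005.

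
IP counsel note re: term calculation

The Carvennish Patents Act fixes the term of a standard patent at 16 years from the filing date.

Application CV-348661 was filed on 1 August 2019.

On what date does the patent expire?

2035-08-01

Filing date + 16 years → 1 August 2035.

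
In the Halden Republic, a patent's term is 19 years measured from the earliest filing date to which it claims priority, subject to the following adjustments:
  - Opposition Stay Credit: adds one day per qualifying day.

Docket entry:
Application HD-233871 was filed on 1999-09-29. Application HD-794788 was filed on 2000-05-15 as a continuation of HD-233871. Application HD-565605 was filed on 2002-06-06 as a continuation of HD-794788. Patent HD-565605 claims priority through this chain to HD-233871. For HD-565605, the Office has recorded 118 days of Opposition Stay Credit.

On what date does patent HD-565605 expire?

January 25, 2019

Earliest priority filing: 29 September 1999.
Base term: 29 September 1999 + 19 years → 29 September 2018.
Opposition Stay Credit: +118 days → 25 January 2019.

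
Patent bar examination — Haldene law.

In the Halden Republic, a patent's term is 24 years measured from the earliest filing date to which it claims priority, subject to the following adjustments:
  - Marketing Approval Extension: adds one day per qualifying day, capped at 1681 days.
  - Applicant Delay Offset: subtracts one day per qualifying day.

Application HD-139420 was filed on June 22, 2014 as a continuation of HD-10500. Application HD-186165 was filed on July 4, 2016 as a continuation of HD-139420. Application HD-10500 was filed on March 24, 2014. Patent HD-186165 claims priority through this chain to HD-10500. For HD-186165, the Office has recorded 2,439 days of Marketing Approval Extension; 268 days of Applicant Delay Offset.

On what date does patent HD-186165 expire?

Earliest priority filing: 24 March 2014.
Base term: 24 March 2014 + 24 years → 24 March 2038.
Marketing Approval Extension: 2439 days claimed exceeds the 1681-day cap, so +1681 days → 30 October 2042.
Applicant Delay Offset: −268 days → 4 February 2042.

February 4, 2042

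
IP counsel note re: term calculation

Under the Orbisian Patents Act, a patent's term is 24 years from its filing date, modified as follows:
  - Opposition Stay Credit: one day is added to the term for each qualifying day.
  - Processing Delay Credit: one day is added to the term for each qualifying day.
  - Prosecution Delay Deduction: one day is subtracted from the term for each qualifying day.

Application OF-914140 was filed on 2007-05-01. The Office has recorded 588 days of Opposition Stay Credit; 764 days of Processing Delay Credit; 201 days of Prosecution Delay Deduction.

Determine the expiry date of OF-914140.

June 25, 2034

Base term: filing date + 24 years → 1 May 2031.
Opposition Stay Credit: +588 days → 9 December 2032.
Processing Delay Credit: +764 days → 12 January 2035.
Prosecution Delay Deduction: −201 days → 25 June 2034.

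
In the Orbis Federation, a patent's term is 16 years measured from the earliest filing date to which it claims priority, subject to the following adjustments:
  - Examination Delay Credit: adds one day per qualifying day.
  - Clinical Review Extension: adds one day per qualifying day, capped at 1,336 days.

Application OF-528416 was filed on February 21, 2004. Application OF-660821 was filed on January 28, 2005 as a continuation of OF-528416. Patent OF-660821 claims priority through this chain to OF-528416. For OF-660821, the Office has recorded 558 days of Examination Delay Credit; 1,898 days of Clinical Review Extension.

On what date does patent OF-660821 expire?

April 29, 2025

Earliest priority filing: 21 February 2004.
Base term: 21 February 2004 + 16 years → 21 February 2020.
Examination Delay Credit: +558 days → 1 September 2021.
Clinical Review Extension: 1898 days claimed exceeds the 1336-day cap, so +1336 days → 29 April 2025.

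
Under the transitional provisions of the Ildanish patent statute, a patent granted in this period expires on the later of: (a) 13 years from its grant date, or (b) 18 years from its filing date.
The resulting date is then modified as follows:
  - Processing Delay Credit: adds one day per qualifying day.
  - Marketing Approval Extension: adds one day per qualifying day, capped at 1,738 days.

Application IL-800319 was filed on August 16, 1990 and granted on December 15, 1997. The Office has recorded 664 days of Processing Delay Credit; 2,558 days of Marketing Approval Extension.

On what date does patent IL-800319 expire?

2017-07-13

(a) grant + 13 years → 15 December 2010.
(b) filing + 18 years → 16 August 2008.
Later of the two: 15 December 2010.
Processing Delay Credit: +664 days → 9 October 2012.
Marketing Approval Extension: 2558 days claimed exceeds the 1738-day cap, so +1738 days → 13 July 2017.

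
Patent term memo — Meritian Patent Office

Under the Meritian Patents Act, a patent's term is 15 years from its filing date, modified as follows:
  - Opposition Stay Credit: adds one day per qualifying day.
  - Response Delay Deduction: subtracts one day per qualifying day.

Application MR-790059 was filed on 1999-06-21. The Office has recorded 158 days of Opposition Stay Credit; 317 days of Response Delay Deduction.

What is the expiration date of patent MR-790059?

Base term: filing date + 15 years → 21 June 2014.
Opposition Stay Credit: +158 days → 26 November 2014.
Response Delay Deduction: −317 days → 13 January 2014.

January 13, 2014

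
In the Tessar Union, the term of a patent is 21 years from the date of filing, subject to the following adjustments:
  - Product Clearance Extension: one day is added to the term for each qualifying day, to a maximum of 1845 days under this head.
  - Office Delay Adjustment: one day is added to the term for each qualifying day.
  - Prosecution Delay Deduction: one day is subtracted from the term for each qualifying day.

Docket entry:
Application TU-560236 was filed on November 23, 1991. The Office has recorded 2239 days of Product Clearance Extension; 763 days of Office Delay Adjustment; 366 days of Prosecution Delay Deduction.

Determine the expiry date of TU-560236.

2019-01-13

Base term: filing date + 21 years → 23 November 2012.
Product Clearance Extension: 2239 days claimed exceeds the 1845-day cap, so +1845 days → 12 December 2017.
Office Delay Adjustment: +763 days → 14 January 2020.
Prosecution Delay Deduction: −366 days → 13 January 2019.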